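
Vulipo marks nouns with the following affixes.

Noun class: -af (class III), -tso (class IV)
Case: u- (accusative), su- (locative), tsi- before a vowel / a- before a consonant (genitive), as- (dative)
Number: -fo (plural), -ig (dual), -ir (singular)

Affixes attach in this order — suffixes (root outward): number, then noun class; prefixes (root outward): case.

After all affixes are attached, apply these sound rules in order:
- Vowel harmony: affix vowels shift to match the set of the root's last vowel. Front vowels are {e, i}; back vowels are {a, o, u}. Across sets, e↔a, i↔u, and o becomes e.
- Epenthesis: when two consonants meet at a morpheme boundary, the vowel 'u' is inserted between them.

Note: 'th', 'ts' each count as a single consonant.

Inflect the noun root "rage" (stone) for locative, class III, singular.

sirageiref

Attach number singular -ir → rageir.
Attach case locative su- → surageir.
Attach noun class class III -af → surageiraf.
Apply vowel harmony: surageiraf → sirageiref.
Epenthesis: no change.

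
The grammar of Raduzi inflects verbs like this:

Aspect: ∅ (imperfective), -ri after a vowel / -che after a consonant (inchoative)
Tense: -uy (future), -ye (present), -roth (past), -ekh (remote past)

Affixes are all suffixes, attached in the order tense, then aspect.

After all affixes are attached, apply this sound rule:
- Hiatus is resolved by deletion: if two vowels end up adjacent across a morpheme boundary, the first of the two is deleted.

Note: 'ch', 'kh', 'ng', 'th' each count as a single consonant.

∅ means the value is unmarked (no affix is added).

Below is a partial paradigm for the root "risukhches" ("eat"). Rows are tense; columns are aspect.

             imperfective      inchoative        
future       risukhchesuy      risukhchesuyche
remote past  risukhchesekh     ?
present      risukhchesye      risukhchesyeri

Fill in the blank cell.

risukhchesekhche

Attach tense remote past -ekh → risukhchesekh.
Attach aspect inchoative -che (after consonant 'kh') → risukhchesekhche.
Vowel deletion: no change.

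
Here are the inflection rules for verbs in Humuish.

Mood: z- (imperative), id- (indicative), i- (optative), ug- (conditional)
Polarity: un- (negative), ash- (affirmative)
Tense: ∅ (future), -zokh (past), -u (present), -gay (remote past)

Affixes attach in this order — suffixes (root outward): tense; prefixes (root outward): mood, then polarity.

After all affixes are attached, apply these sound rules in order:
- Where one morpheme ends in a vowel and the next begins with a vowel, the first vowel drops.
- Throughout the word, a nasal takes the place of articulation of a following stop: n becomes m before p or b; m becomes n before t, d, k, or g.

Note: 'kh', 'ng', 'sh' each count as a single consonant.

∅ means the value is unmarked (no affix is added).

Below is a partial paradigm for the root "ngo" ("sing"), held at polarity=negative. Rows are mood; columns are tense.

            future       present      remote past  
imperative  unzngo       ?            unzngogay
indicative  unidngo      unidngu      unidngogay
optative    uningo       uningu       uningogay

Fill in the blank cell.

Attach mood imperative z- → zngo.
Attach tense present -u → zngou.
Attach polarity negative un- → unzngou.
Apply vowel deletion: unzngou → unzngu.
Nasal assimilation: no change.

unzngu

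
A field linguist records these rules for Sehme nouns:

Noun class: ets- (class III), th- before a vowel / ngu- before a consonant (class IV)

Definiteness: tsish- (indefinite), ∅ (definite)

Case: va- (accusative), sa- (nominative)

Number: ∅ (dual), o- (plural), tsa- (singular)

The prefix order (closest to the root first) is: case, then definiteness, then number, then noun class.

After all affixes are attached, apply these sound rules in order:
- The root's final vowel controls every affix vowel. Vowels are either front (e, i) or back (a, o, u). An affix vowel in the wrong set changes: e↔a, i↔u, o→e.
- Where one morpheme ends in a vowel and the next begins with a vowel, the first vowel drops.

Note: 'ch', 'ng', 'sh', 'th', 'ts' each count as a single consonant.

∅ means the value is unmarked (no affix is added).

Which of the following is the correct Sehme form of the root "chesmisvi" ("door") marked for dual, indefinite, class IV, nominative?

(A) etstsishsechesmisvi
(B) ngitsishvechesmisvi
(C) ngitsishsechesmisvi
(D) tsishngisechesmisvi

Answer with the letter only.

Attach case nominative sa- → sachesmisvi.
Attach definiteness indefinite tsish- → tsishsachesmisvi.
number = dual: zero marking, form stays tsishsachesmisvi.
Attach noun class class IV ngu- (before consonant 'ts') → ngutsishsachesmisvi.
Apply vowel harmony: ngutsishsachesmisvi → ngitsishsechesmisvi.
Vowel deletion: no change.
So the correct form is ngitsishsechesmisvi, option (C).
(A) etstsishsechesmisvi is wrong: it uses class III instead of class IV for noun class.
(B) ngitsishvechesmisvi is wrong: it uses accusative instead of nominative for case.
(D) tsishngisechesmisvi is wrong: it has the affixes in the wrong order.

C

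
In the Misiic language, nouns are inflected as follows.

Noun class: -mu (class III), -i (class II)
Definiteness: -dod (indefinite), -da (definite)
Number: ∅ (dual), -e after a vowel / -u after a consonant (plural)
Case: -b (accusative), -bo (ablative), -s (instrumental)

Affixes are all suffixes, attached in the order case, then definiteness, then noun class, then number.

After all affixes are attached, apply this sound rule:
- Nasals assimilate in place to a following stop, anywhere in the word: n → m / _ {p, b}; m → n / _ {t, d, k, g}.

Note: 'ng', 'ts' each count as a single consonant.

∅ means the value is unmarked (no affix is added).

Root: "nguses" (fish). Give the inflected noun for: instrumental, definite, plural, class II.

Attach case instrumental -s → ngusess.
Attach definiteness definite -da → ngusessda.
Attach noun class class II -i → ngusessdai.
Attach number plural -e (after vowel 'i') → ngusessdaie.
Nasal assimilation: no change.

ngusessdaie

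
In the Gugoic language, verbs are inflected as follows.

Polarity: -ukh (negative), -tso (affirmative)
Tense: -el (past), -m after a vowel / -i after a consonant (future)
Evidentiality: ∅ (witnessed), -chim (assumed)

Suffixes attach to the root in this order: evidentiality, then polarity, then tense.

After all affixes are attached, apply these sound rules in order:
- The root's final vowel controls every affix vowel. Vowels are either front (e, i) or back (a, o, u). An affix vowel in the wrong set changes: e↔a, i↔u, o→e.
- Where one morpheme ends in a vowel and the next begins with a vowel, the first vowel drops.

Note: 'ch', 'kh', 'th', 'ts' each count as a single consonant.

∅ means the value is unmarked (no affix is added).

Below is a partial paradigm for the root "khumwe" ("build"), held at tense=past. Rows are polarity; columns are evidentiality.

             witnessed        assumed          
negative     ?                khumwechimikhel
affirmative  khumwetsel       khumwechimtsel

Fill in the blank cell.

evidentiality = witnessed: zero marking, form stays khumwe.
Attach polarity negative -ukh → khumweukh.
Attach tense past -el → khumweukhel.
Apply vowel harmony: khumweukhel → khumweikhel.
Apply vowel deletion: khumweikhel → khumwikhel.

khumwikhel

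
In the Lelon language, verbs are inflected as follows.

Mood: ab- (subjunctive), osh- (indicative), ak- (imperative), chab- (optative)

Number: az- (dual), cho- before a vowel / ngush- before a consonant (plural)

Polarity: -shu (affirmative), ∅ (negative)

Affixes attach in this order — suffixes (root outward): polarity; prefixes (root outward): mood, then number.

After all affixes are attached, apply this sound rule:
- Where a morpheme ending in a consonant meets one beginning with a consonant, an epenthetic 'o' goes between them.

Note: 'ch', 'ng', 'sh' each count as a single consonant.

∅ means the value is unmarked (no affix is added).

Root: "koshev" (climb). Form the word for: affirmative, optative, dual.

Attach mood optative chab- → chabkoshev.
Attach number dual az- → azchabkoshev.
Attach polarity affirmative -shu → azchabkoshevshu.
Apply epenthesis: azchabkoshevshu → azochabokoshevoshu.

azochabokoshevoshu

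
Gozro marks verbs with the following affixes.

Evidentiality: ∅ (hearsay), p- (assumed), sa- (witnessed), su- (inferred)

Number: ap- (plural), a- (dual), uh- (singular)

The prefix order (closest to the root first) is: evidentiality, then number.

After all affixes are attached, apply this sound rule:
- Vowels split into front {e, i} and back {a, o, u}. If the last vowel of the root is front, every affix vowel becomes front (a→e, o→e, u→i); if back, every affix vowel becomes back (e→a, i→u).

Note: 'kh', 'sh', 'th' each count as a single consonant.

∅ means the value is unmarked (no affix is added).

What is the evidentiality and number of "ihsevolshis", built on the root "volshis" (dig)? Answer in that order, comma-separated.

witnessed, singular

Segment: uh-sa-volshis.
evidentiality: sa- → witnessed.
number: uh- → singular.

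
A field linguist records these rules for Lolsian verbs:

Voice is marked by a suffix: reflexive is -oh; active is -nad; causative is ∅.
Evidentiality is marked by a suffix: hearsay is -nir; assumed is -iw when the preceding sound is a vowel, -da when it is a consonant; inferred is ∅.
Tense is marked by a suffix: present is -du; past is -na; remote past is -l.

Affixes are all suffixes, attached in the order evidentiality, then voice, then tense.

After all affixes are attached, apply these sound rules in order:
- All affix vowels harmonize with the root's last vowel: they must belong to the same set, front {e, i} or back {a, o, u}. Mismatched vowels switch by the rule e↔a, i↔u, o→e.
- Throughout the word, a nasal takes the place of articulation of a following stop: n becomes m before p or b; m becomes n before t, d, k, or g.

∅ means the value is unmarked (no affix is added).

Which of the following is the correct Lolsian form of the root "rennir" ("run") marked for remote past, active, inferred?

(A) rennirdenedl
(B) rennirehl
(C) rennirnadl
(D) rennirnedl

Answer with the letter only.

D

evidentiality = inferred: zero marking, form stays rennir.
Attach voice active -nad → rennirnad.
Attach tense remote past -l → rennirnadl.
Apply vowel harmony: rennirnadl → rennirnedl.
Nasal assimilation: no change.
So the correct form is rennirnedl, option (D).
(A) rennirdenedl is wrong: it uses assumed instead of inferred for evidentiality.
(B) rennirehl is wrong: it uses reflexive instead of active for voice.
(C) rennirnadl is wrong: it fails to apply the sound rule(s).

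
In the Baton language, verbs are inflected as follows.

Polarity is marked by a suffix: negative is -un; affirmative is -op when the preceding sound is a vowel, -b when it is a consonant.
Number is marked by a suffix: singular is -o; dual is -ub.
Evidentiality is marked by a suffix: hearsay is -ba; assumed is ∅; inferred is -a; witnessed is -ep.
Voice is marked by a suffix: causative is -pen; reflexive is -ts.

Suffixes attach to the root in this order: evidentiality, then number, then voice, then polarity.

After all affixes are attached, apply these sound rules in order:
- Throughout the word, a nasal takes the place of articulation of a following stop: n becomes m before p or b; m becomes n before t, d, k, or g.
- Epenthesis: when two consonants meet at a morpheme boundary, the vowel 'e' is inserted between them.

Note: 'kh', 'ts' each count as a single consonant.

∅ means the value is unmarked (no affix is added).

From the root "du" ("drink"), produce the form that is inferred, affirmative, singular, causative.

Attach evidentiality inferred -a → dua.
Attach number singular -o → duao.
Attach voice causative -pen → duaopen.
Attach polarity affirmative -b (after consonant 'n') → duaopenb.
Apply nasal assimilation: duaopenb → duaopemb.
Apply epenthesis: duaopemb → duaopemeb.

duaopemeb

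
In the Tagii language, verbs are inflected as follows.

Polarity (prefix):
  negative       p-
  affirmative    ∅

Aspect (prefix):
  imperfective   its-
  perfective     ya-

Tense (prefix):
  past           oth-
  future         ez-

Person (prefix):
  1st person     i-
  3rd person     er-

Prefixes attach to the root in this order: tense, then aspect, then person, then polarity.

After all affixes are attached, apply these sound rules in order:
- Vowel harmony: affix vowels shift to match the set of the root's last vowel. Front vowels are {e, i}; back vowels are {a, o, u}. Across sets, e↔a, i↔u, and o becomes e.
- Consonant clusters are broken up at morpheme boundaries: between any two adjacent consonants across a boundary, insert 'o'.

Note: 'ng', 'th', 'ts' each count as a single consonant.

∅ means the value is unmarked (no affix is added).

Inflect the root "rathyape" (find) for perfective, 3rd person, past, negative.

Attach tense past oth- → othrathyape.
Attach aspect perfective ya- → yaothrathyape.
Attach person 3rd person er- → eryaothrathyape.
Attach polarity negative p- → peryaothrathyape.
Apply vowel harmony: peryaothrathyape → peryeethrathyape.
Apply epenthesis: peryeethrathyape → peroyeethorathyape.

peroyeethorathyape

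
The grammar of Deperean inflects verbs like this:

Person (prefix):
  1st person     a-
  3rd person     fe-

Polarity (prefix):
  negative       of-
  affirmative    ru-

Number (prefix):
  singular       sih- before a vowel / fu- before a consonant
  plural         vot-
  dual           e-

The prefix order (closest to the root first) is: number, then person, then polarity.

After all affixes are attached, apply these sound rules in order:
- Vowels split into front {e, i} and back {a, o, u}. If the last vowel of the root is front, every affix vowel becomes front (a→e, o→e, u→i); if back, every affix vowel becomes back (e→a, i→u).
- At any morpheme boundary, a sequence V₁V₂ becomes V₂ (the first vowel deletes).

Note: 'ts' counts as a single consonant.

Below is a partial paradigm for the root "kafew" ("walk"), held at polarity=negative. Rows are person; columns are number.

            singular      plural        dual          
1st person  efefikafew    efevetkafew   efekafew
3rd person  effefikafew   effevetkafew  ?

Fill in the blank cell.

Attach number dual e- → ekafew.
Attach person 3rd person fe- → feekafew.
Attach polarity negative of- → offeekafew.
Apply vowel harmony: offeekafew → effeekafew.
Apply vowel deletion: effeekafew → effekafew.

effekafew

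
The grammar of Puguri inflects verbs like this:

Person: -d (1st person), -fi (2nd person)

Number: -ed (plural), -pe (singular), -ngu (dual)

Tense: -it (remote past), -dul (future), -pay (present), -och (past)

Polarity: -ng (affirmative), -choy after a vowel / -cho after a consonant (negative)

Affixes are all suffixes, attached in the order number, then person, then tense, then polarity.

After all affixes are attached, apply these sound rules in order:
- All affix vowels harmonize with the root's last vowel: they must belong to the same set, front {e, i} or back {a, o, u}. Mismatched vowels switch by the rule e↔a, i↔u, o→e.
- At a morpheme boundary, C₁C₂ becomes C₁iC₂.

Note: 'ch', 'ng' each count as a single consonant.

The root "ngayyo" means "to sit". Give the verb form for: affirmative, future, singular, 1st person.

Attach number singular -pe → ngayyope.
Attach person 1st person -d → ngayyoped.
Attach tense future -dul → ngayyopeddul.
Attach polarity affirmative -ng → ngayyopeddulng.
Apply vowel harmony: ngayyopeddulng → ngayyopaddulng.
Apply epenthesis: ngayyopaddulng → ngayyopadiduling.

ngayyopadiduling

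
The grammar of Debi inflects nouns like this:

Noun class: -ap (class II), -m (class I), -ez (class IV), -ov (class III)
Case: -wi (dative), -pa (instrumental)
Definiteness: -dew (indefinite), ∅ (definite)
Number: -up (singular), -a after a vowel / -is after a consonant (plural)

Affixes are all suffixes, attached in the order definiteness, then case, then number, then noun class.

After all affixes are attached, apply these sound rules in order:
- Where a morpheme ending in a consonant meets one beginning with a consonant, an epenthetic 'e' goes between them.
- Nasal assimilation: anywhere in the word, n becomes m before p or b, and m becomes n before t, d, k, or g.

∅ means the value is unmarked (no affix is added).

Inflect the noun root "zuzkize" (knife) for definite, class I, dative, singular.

definiteness = definite: zero marking, form stays zuzkize.
Attach case dative -wi → zuzkizewi.
Attach number singular -up → zuzkizewiup.
Attach noun class class I -m → zuzkizewiupm.
Apply epenthesis: zuzkizewiupm → zuzkizewiupem.
Nasal assimilation: no change.

zuzkizewiupem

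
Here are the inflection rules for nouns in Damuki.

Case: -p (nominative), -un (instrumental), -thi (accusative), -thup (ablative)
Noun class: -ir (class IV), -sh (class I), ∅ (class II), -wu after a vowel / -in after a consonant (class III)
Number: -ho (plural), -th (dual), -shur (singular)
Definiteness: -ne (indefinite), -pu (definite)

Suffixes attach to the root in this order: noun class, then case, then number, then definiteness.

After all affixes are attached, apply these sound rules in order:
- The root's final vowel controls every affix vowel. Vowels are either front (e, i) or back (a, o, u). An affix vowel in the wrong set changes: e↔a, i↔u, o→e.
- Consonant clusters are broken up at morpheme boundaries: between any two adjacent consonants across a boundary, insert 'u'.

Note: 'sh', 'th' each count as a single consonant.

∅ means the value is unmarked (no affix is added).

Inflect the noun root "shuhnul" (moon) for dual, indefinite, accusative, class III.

shuhnulunuthuthuna

Attach noun class class III -in (after consonant 'l') → shuhnulin.
Attach case accusative -thi → shuhnulinthi.
Attach number dual -th → shuhnulinthith.
Attach definiteness indefinite -ne → shuhnulinthithne.
Apply vowel harmony: shuhnulinthithne → shuhnulunthuthna.
Apply epenthesis: shuhnulunthuthna → shuhnulunuthuthuna.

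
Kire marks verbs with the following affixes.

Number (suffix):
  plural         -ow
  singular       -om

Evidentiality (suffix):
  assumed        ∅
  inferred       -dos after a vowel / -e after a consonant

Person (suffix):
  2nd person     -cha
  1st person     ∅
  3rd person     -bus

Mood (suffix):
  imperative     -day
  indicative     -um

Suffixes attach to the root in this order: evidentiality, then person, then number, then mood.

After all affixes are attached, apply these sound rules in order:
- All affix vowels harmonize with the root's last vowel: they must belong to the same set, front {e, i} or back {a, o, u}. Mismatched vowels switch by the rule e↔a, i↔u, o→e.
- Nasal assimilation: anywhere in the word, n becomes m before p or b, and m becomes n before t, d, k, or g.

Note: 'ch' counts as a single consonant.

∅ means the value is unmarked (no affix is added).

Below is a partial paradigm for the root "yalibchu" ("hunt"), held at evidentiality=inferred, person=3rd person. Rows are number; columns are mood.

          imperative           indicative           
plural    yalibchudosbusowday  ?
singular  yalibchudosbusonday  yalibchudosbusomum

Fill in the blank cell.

Attach evidentiality inferred -dos (after vowel 'u') → yalibchudos.
Attach person 3rd person -bus → yalibchudosbus.
Attach number plural -ow → yalibchudosbusow.
Attach mood indicative -um → yalibchudosbusowum.
Vowel harmony: no change.
Nasal assimilation: no change.

yalibchudosbusowum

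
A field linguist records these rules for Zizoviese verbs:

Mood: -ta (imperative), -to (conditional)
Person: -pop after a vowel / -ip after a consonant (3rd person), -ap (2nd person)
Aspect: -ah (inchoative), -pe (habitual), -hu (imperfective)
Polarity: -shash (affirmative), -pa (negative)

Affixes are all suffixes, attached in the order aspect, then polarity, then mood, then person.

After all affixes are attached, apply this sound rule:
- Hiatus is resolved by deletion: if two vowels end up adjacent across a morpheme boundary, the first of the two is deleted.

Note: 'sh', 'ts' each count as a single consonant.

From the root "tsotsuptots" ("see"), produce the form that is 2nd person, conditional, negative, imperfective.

Attach aspect imperfective -hu → tsotsuptotshu.
Attach polarity negative -pa → tsotsuptotshupa.
Attach mood conditional -to → tsotsuptotshupato.
Attach person 2nd person -ap → tsotsuptotshupatoap.
Apply vowel deletion: tsotsuptotshupatoap → tsotsuptotshupatap.

tsotsuptotshupatap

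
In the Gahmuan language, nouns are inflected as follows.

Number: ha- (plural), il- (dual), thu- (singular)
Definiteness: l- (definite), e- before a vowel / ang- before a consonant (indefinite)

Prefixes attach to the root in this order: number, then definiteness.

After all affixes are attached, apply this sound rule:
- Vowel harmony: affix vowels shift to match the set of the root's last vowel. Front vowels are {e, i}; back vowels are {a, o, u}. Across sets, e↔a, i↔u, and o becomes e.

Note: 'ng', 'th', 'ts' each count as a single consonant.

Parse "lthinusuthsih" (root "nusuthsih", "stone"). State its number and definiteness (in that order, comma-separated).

singular, definite

Segment: l-thu-nusuthsih.
number: thu- → singular.
definiteness: l- → definite.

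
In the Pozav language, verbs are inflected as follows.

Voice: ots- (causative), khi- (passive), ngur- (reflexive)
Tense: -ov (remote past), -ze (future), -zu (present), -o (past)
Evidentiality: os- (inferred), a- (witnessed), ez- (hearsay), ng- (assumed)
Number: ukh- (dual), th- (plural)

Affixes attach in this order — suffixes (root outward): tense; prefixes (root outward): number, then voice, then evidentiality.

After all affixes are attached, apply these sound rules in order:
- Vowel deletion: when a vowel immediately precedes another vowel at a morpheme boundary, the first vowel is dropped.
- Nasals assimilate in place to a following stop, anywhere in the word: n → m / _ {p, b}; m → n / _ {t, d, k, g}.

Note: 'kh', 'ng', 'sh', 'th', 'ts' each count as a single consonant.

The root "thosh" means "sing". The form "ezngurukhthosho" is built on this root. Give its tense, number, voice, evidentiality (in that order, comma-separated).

Segment: ez-ngur-ukh-thosh-o.
tense: -o → past.
number: ukh- → dual.
voice: ngur- → reflexive.
evidentiality: ez- → hearsay.

past, dual, reflexive, hearsay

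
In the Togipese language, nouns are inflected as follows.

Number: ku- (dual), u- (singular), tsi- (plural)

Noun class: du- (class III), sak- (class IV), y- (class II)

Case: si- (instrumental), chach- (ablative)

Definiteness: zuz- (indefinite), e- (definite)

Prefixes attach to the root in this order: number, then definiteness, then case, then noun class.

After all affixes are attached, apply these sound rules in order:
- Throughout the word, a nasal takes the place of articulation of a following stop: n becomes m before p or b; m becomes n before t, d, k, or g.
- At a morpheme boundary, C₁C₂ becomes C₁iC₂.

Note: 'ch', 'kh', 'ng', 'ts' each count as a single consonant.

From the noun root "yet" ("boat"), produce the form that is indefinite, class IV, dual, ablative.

sakichachizuzikuyet

Attach number dual ku- → kuyet.
Attach definiteness indefinite zuz- → zuzkuyet.
Attach case ablative chach- → chachzuzkuyet.
Attach noun class class IV sak- → sakchachzuzkuyet.
Nasal assimilation: no change.
Apply epenthesis: sakchachzuzkuyet → sakichachizuzikuyet.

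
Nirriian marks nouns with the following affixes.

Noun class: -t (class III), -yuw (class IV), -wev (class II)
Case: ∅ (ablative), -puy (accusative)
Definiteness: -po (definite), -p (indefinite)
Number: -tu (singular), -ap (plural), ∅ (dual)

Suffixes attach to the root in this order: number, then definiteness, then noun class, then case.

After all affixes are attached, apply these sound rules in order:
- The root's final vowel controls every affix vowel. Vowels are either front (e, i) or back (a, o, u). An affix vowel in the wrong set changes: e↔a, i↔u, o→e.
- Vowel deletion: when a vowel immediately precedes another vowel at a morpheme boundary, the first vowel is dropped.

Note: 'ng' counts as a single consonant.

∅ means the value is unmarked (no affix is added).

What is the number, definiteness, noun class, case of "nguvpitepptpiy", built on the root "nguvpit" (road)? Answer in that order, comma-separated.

plural, indefinite, class III, accusative

Segment: nguvpit-ap-p-t-puy.
number: -ap → plural.
definiteness: -p → indefinite.
noun class: -t → class III.
case: -puy → accusative.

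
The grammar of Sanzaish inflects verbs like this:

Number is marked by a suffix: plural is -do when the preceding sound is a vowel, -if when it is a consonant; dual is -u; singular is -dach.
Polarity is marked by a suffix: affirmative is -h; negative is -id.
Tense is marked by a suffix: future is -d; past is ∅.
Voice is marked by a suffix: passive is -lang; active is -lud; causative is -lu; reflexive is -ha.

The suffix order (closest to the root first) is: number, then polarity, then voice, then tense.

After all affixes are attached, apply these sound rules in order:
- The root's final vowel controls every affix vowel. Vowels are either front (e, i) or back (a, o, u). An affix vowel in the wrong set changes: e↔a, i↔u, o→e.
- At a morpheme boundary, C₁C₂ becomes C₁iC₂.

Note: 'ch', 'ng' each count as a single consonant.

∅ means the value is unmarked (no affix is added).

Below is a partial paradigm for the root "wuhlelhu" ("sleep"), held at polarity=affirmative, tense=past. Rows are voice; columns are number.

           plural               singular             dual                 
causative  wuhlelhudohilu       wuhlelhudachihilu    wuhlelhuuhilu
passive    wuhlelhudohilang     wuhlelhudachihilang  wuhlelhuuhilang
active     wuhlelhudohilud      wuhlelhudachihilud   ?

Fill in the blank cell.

wuhlelhuuhilud

Attach number dual -u → wuhlelhuu.
Attach polarity affirmative -h → wuhlelhuuh.
Attach voice active -lud → wuhlelhuuhlud.
tense = past: zero marking, form stays wuhlelhuuhlud.
Vowel harmony: no change.
Apply epenthesis: wuhlelhuuhlud → wuhlelhuuhilud.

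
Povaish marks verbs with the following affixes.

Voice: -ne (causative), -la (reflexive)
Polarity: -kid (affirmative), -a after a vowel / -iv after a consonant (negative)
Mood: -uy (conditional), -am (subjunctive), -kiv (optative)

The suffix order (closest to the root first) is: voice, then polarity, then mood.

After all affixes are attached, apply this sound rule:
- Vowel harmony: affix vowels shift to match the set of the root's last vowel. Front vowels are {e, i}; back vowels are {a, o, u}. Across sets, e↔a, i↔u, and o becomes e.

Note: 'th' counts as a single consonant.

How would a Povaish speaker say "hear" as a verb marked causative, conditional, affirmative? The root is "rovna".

Attach voice causative -ne → rovnane.
Attach polarity affirmative -kid → rovnanekid.
Attach mood conditional -uy → rovnanekiduy.
Apply vowel harmony: rovnanekiduy → rovnanakuduy.

rovnanakuduy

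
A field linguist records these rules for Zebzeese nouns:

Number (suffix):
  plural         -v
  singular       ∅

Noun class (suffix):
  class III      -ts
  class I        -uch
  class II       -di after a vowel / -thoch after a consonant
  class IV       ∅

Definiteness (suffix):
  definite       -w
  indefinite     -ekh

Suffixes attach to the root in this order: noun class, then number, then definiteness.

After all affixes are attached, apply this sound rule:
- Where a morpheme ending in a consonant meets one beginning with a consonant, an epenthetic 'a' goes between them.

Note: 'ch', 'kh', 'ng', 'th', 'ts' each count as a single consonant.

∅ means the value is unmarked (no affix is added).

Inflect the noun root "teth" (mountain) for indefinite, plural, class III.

Attach noun class class III -ts → tethts.
Attach number plural -v → tethtsv.
Attach definiteness indefinite -ekh → tethtsvekh.
Apply epenthesis: tethtsvekh → tethatsavekh.

tethatsavekh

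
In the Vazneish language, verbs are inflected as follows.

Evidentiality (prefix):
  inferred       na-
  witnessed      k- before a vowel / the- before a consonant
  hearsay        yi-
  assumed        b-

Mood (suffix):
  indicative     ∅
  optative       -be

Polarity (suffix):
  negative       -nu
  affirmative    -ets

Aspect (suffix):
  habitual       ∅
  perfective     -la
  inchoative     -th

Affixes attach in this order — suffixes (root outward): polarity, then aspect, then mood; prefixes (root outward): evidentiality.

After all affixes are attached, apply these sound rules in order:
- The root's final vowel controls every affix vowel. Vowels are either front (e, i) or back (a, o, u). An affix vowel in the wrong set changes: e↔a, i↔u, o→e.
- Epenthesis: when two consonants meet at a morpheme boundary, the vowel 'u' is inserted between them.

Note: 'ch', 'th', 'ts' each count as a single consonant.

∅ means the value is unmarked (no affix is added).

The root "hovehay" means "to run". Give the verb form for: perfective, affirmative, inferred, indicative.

nahovehayatsula

Attach polarity affirmative -ets → hovehayets.
Attach aspect perfective -la → hovehayetsla.
Attach evidentiality inferred na- → nahovehayetsla.
mood = indicative: zero marking, form stays nahovehayetsla.
Apply vowel harmony: nahovehayetsla → nahovehayatsla.
Apply epenthesis: nahovehayatsla → nahovehayatsula.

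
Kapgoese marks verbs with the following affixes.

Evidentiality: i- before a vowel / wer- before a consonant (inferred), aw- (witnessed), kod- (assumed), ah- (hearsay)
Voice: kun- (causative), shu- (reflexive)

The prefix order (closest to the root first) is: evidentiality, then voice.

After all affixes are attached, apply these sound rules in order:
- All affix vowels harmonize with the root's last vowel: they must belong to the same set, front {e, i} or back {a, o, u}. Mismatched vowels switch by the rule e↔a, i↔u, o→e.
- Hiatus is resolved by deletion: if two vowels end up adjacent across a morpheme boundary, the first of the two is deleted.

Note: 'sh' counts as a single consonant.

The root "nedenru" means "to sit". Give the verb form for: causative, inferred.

kunwarnedenru

Attach evidentiality inferred wer- (before consonant 'n') → wernedenru.
Attach voice causative kun- → kunwernedenru.
Apply vowel harmony: kunwernedenru → kunwarnedenru.
Vowel deletion: no change.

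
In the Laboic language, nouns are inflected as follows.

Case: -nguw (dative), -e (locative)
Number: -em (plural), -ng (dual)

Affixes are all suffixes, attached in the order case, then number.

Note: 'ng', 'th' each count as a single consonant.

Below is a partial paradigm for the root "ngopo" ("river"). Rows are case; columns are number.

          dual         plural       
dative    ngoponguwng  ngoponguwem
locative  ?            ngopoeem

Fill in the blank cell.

Attach case locative -e → ngopoe.
Attach number dual -ng → ngopoeng.

ngopoeng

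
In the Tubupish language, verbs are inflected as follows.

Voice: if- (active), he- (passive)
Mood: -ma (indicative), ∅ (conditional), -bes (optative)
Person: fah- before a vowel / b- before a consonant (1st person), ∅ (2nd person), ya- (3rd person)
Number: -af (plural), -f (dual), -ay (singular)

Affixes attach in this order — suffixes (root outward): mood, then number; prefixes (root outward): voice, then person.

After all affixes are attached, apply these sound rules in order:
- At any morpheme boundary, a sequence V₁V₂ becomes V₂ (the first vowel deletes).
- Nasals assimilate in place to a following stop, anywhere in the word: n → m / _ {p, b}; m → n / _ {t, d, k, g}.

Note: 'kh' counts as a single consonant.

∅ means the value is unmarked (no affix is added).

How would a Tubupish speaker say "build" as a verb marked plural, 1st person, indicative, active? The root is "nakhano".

fahifnakhanomaf

Attach voice active if- → ifnakhano.
Attach mood indicative -ma → ifnakhanoma.
Attach person 1st person fah- (before vowel 'i') → fahifnakhanoma.
Attach number plural -af → fahifnakhanomaaf.
Apply vowel deletion: fahifnakhanomaaf → fahifnakhanomaf.
Nasal assimilation: no change.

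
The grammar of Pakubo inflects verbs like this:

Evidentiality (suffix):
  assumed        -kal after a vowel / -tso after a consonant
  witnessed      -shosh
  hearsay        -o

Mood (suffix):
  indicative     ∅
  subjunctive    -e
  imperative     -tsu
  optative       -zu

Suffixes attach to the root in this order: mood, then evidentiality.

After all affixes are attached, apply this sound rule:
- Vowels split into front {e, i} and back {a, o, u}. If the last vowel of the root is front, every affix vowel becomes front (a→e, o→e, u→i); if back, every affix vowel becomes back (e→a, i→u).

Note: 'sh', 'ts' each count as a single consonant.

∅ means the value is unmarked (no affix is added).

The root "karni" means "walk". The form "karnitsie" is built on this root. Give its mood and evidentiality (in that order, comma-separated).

imperative, hearsay

Segment: karni-tsu-o.
mood: -tsu → imperative.
evidentiality: -o → hearsay.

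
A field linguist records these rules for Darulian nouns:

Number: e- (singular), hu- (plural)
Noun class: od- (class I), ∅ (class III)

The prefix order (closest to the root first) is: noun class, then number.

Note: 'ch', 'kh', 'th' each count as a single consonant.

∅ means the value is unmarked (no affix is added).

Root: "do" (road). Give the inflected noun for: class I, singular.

Attach noun class class I od- → oddo.
Attach number singular e- → eoddo.

eoddo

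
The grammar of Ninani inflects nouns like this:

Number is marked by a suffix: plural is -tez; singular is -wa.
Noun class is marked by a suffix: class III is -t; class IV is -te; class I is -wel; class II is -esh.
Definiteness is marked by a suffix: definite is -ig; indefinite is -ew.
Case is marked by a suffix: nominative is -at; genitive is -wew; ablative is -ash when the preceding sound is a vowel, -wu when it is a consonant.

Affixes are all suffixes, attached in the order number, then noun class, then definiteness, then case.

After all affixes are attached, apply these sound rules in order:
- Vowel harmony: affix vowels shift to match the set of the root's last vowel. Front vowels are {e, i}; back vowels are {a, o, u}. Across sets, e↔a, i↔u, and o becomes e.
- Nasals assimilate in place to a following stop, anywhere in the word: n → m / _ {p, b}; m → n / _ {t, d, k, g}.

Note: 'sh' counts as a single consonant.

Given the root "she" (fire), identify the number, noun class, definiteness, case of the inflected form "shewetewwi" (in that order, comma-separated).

singular, class III, indefinite, ablative

Segment: she-wa-t-ew-wu.
number: -wa → singular.
noun class: -t → class III.
definiteness: -ew → indefinite.
case: -ash/wu → ablative.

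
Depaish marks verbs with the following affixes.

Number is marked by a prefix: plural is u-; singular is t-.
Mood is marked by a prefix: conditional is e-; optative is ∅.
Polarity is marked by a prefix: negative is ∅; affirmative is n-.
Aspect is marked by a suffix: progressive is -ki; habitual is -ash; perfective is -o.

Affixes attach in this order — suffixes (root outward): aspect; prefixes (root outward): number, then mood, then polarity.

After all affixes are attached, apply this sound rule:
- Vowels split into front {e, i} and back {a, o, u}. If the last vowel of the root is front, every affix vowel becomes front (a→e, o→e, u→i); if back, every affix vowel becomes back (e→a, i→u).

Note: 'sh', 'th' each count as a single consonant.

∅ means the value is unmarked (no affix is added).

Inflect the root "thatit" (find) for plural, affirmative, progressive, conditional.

neithatitki

Attach number plural u- → uthatit.
Attach mood conditional e- → euthatit.
Attach polarity affirmative n- → neuthatit.
Attach aspect progressive -ki → neuthatitki.
Apply vowel harmony: neuthatitki → neithatitki.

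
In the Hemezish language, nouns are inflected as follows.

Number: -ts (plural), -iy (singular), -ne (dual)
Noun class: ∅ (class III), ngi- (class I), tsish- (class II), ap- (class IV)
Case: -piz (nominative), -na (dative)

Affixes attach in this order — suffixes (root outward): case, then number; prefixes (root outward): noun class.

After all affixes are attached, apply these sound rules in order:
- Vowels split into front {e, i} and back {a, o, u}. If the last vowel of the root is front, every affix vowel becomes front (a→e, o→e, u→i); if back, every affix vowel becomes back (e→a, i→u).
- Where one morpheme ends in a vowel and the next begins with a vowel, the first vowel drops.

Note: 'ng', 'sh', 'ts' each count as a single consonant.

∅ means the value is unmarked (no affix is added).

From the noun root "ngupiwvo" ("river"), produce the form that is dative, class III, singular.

ngupiwvonuy

Attach case dative -na → ngupiwvona.
Attach number singular -iy → ngupiwvonaiy.
noun class = class III: zero marking, form stays ngupiwvonaiy.
Apply vowel harmony: ngupiwvonaiy → ngupiwvonauy.
Apply vowel deletion: ngupiwvonauy → ngupiwvonuy.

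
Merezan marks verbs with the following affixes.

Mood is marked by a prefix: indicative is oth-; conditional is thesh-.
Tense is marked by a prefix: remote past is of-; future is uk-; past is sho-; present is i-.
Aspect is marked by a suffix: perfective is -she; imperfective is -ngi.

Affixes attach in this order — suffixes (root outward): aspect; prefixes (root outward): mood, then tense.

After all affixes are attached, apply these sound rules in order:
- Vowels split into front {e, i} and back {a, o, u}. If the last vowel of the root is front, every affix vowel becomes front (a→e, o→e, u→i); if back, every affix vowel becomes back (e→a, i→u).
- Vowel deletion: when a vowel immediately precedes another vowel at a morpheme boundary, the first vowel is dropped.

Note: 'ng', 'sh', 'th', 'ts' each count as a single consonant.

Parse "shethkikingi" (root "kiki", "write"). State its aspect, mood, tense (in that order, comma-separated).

Segment: sho-oth-kiki-ngi.
aspect: -ngi → imperfective.
mood: oth- → indicative.
tense: sho- → past.

imperfective, indicative, past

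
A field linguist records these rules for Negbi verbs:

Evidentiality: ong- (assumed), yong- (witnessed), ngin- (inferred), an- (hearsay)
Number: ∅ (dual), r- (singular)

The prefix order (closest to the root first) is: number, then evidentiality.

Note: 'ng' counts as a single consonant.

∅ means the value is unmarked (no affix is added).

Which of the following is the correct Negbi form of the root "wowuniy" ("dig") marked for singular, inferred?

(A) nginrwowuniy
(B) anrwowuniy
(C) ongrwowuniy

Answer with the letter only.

Attach number singular r- → rwowuniy.
Attach evidentiality inferred ngin- → nginrwowuniy.
So the correct form is nginrwowuniy, option (A).
(B) anrwowuniy is wrong: it uses hearsay instead of inferred for evidentiality.
(C) ongrwowuniy is wrong: it uses assumed instead of inferred for evidentiality.

A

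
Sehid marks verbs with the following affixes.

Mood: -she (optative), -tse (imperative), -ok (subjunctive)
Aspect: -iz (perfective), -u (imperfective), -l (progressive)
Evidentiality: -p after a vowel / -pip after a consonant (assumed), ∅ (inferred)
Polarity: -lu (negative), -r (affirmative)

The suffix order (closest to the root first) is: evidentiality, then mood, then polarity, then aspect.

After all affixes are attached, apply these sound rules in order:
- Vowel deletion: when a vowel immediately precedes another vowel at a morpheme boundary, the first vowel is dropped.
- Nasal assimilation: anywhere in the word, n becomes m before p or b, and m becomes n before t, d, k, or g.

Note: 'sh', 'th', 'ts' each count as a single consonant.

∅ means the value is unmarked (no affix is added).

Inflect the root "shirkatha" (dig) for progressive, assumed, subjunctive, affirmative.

Attach evidentiality assumed -p (after vowel 'a') → shirkathap.
Attach mood subjunctive -ok → shirkathapok.
Attach polarity affirmative -r → shirkathapokr.
Attach aspect progressive -l → shirkathapokrl.
Vowel deletion: no change.
Nasal assimilation: no change.

shirkathapokrl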